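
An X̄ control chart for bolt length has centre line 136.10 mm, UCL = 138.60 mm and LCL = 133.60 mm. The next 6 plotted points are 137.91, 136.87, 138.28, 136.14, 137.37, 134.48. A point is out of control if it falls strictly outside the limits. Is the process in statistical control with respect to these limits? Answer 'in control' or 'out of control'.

in control

All 6 points lie within [133.60, 138.60].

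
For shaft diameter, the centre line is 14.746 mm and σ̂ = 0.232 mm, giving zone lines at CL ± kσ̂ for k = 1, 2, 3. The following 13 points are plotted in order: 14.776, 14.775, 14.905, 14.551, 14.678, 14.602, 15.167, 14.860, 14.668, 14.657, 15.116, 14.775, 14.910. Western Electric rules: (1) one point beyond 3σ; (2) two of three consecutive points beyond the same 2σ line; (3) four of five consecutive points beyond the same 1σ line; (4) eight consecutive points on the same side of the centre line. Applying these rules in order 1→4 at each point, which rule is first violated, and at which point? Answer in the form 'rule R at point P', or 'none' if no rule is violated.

Zone of each point (C = within 1σ̂, B = 1σ̂–2σ̂, A = 2σ̂–3σ̂, * = beyond 3σ̂; sign = side of CL): 1:+C, 2:+C, 3:+C, 4:-C, 5:-C, 6:-C, 7:+B, 8:+C, 9:-C, 10:-C, 11:+B, 12:+C, 13:+C
No rule fires across all 13 points.

none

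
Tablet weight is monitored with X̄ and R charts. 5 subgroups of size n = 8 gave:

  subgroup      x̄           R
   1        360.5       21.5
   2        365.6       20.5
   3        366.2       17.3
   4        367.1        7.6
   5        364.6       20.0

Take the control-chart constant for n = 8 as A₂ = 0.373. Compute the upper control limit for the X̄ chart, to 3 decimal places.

X̄̄ = (360.5 + 365.6 + 366.2 + 367.1 + 364.6) / 5 = 1824.0000 / 5 = 364.8000
R̄ = (21.5 + 20.5 + 17.3 + 7.6 + 20.0) / 5 = 86.9000 / 5 = 17.3800
UCL = X̄̄ + A₂·R̄ = 364.8000 + 0.373 × 17.3800 = 371.2827

371.283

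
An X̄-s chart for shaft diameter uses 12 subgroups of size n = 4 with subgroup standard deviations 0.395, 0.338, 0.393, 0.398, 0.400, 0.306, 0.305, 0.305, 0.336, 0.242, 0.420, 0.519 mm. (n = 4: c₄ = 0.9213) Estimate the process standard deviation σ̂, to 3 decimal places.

0.394

s̄ = (0.395 + 0.338 + 0.393 + 0.398 + 0.400 + 0.306 + 0.305 + 0.305 + 0.336 + 0.242 + 0.420 + 0.519) / 12 = 0.3631
σ̂ = s̄ / c₄ = 0.3631 / 0.9213 = 0.3941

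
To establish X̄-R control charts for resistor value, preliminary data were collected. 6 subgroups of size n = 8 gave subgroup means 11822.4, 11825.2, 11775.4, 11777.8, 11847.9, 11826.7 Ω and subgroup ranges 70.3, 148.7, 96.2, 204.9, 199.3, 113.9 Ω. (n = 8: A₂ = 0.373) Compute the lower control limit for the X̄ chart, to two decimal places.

X̄̄ = (11822.4 + 11825.2 + 11775.4 + 11777.8 + 11847.9 + 11826.7) / 6 = 70875.4000 / 6 = 11812.5667
R̄ = (70.3 + 148.7 + 96.2 + 204.9 + 199.3 + 113.9) / 6 = 833.3000 / 6 = 138.8833
LCL = X̄̄ − A₂·R̄ = 11812.5667 − 0.373 × 138.8833 = 11760.7632

11760.76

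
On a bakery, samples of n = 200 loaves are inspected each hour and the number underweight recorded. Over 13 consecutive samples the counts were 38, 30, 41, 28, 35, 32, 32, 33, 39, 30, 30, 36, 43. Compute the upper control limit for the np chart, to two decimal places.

p̄ = Σdᵢ / (k·n) = 447 / (13 × 200) = 0.17192
UCL = np̄ + 3·√(np̄(1−p̄)) = 34.3846 + 3 × √(34.3846×0.82808) = 34.3846 + 3 × 5.3360 = 50.3927

50.39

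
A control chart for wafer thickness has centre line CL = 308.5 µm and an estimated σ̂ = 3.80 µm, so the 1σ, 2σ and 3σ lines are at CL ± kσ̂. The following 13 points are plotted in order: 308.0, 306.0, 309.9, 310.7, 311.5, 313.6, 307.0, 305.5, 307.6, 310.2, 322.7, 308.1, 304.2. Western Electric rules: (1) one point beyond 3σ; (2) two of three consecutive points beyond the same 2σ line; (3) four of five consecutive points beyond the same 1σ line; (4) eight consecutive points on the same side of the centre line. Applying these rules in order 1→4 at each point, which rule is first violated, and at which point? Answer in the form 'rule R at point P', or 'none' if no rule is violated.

rule 1 at point 11

Zone of each point (C = within 1σ̂, B = 1σ̂–2σ̂, A = 2σ̂–3σ̂, * = beyond 3σ̂; sign = side of CL): 1:-C, 2:-C, 3:+C, 4:+C, 5:+C, 6:+B, 7:-C, 8:-C, 9:-C, 10:+C, 11:+*, 12:-C, 13:-B
Rule 1 (one point beyond the 3σ limits) is satisfied at point 11.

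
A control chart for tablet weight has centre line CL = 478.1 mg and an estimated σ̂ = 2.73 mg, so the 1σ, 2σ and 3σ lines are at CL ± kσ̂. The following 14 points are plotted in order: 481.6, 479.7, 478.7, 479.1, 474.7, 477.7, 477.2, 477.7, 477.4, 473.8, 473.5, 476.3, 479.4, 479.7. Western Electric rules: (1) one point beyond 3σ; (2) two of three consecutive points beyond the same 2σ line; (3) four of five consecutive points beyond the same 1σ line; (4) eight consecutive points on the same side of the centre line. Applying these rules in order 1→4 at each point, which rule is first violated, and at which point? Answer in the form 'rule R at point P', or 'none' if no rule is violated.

Zone of each point (C = within 1σ̂, B = 1σ̂–2σ̂, A = 2σ̂–3σ̂, * = beyond 3σ̂; sign = side of CL): 1:+B, 2:+C, 3:+C, 4:+C, 5:-B, 6:-C, 7:-C, 8:-C, 9:-C, 10:-B, 11:-B, 12:-C, 13:+C, 14:+C
Rule 4 (eight consecutive points on the same side of the centre line) is satisfied at point 12.

rule 4 at point 12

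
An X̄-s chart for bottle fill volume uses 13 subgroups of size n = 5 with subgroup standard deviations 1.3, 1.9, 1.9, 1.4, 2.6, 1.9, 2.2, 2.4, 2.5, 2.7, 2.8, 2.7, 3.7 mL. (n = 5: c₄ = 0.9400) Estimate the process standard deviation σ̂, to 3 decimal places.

s̄ = (1.3 + 1.9 + 1.9 + 1.4 + 2.6 + 1.9 + 2.2 + 2.4 + 2.5 + 2.7 + 2.8 + 2.7 + 3.7) / 13 = 2.3077
σ̂ = s̄ / c₄ = 2.3077 / 0.9400 = 2.4550

2.455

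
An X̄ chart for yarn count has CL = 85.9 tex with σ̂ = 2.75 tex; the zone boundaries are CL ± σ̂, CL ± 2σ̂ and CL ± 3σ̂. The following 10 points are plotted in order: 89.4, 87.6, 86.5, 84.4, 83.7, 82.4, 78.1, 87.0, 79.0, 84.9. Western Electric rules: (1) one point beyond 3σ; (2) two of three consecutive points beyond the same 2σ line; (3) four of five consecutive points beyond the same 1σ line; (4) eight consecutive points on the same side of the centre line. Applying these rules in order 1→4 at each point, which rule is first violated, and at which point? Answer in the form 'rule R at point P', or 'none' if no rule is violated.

Zone of each point (C = within 1σ̂, B = 1σ̂–2σ̂, A = 2σ̂–3σ̂, * = beyond 3σ̂; sign = side of CL): 1:+B, 2:+C, 3:+C, 4:-C, 5:-C, 6:-B, 7:-A, 8:+C, 9:-A, 10:-C
Rule 2 (two of three consecutive points beyond the same 2σ limit) is satisfied at point 9.

rule 2 at point 9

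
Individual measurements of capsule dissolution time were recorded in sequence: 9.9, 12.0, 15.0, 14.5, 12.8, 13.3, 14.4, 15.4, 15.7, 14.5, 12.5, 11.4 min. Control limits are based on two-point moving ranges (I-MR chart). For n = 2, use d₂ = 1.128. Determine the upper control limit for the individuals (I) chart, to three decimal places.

16.956

X̄ = (9.9 + 12.0 + 15.0 + 14.5 + 12.8 + 13.3 + 14.4 + 15.4 + 15.7 + 14.5 + 12.5 + 11.4) / 12 = 13.4500
Moving ranges: 2.1, 3.0, 0.5, 1.7, 0.5, 1.1, 1.0, 0.3, 1.2, 2.0, 1.1; M̄R̄ = 14.5000 / 11 = 1.3182
UCL = X̄ + 3·M̄R̄/d₂ = 13.4500 + 3 × 1.3182 / 1.128 = 16.9558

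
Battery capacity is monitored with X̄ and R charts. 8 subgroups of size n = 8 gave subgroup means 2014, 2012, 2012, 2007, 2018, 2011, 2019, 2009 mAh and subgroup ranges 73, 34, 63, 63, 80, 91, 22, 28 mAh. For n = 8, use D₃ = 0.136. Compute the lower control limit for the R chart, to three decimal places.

7.718

R̄ = (73 + 34 + 63 + 63 + 80 + 91 + 22 + 28) / 8 = 454.0000 / 8 = 56.7500
LCL_R = D₃·R̄ = 0.136 × 56.7500 = 7.7180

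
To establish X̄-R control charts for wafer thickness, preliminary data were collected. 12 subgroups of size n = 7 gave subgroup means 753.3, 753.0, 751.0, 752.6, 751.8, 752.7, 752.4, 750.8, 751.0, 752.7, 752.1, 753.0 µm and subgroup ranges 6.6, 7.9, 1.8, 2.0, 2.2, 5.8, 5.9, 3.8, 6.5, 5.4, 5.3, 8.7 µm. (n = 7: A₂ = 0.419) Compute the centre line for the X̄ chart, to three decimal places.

X̄̄ = (753.3 + 753.0 + 751.0 + 752.6 + 751.8 + 752.7 + 752.4 + 750.8 + 751.0 + 752.7 + 752.1 + 753.0) / 12 = 9026.4000 / 12 = 752.2000
CL = X̄̄ = 752.2000

752.200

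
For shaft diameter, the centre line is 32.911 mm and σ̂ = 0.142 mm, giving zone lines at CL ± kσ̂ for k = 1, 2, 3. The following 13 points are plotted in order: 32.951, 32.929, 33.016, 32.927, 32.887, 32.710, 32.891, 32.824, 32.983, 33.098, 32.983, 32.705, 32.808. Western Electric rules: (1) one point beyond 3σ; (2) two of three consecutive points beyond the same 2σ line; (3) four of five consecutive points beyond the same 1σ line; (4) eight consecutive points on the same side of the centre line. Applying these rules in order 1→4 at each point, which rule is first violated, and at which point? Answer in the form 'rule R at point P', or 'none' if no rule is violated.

Zone of each point (C = within 1σ̂, B = 1σ̂–2σ̂, A = 2σ̂–3σ̂, * = beyond 3σ̂; sign = side of CL): 1:+C, 2:+C, 3:+C, 4:+C, 5:-C, 6:-B, 7:-C, 8:-C, 9:+C, 10:+B, 11:+C, 12:-B, 13:-C
No rule fires across all 13 points.

none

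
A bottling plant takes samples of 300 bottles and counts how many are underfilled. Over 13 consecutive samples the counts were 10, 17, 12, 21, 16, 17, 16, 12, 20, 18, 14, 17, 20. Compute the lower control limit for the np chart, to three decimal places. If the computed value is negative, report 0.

4.425

p̄ = Σdᵢ / (k·n) = 210 / (13 × 300) = 0.05385
LCL = np̄ − 3·√(np̄(1−p̄)) = 16.1538 − 3 × 3.9095 = 4.4254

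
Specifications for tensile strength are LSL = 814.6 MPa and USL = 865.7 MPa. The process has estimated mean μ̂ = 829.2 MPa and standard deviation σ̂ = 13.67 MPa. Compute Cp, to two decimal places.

Cp = (USL − LSL) / (6σ̂) = (865.7 − 814.6) / (6 × 13.67) = 51.1000 / 82.0200 = 0.6230

0.62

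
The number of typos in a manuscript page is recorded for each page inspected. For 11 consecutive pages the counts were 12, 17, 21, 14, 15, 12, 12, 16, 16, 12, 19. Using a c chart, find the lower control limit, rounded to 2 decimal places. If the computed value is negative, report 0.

3.44

c̄ = (12 + 17 + 21 + 14 + 15 + 12 + 12 + 16 + 16 + 12 + 19) / 11 = 166 / 11 = 15.0909
LCL = c̄ − 3√c̄ = 15.0909 − 3 × 3.8847 = 3.4368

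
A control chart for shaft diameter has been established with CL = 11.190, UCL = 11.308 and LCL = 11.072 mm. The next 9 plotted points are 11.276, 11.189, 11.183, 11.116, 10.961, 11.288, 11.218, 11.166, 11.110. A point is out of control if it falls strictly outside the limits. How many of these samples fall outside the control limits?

1

Compare each point to [11.072, 11.308]: sample 5 = 10.961 < LCL.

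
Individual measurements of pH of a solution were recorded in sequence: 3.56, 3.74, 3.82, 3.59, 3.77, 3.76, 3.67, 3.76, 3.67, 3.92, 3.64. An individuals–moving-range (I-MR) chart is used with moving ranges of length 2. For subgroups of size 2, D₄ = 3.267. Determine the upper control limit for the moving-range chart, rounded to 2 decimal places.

0.48

Moving ranges: 0.18, 0.08, 0.23, 0.18, 0.01, 0.09, 0.09, 0.09, 0.25, 0.28; M̄R̄ = 1.4800 / 10 = 0.1480
UCL_MR = D₄·M̄R̄ = 3.267 × 0.1480 = 0.4835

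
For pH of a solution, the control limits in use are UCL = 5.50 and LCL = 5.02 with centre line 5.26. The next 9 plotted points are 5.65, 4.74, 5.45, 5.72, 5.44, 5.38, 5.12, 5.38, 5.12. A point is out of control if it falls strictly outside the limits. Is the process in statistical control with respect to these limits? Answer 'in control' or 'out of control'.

out of control

Compare each point to [5.02, 5.50]: sample 1 = 5.65 > UCL; sample 2 = 4.74 < LCL; sample 4 = 5.72 > UCL.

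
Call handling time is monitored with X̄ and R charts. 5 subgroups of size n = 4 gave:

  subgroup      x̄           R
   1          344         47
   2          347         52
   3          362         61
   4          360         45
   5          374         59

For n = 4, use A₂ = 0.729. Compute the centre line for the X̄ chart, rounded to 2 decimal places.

X̄̄ = (344 + 347 + 362 + 360 + 374) / 5 = 1787.0000 / 5 = 357.4000
CL = X̄̄ = 357.4000

357.40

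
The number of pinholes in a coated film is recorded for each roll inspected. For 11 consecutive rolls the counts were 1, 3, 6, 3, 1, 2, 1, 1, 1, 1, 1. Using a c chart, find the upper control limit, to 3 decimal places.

c̄ = (1 + 3 + 6 + 3 + 1 + 2 + 1 + 1 + 1 + 1 + 1) / 11 = 21 / 11 = 1.9091
UCL = c̄ + 3√c̄ = 1.9091 + 3 × √1.9091 = 1.9091 + 3 × 1.3817 = 6.0542

6.054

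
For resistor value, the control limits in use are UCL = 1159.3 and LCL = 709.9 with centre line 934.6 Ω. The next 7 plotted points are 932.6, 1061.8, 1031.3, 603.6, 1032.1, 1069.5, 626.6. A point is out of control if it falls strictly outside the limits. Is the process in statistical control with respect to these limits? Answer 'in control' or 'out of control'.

out of control

Compare each point to [709.9, 1159.3]: sample 4 = 603.6 < LCL; sample 7 = 626.6 < LCL.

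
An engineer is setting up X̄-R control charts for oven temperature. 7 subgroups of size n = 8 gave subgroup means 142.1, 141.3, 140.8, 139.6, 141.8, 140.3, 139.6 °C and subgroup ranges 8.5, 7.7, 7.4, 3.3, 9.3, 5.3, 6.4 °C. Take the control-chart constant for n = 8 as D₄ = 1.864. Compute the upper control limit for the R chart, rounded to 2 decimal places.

12.76

R̄ = (8.5 + 7.7 + 7.4 + 3.3 + 9.3 + 5.3 + 6.4) / 7 = 47.9000 / 7 = 6.8429
UCL_R = D₄·R̄ = 1.864 × 6.8429 = 12.7551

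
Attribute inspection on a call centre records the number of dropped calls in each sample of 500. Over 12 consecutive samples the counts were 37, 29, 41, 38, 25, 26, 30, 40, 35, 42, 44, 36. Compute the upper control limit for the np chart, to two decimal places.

p̄ = Σdᵢ / (k·n) = 423 / (12 × 500) = 0.07050
UCL = np̄ + 3·√(np̄(1−p̄)) = 35.2500 + 3 × √(35.2500×0.92950) = 35.2500 + 3 × 5.7241 = 52.4222

52.42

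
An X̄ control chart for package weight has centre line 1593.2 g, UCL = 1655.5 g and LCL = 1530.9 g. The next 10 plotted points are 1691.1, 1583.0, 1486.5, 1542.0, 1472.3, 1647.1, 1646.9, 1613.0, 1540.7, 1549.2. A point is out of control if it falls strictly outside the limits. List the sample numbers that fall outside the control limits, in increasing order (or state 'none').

Compare each point to [1530.9, 1655.5]: sample 1 = 1691.1 > UCL; sample 3 = 1486.5 < LCL; sample 5 = 1472.3 < LCL.

1, 3, 5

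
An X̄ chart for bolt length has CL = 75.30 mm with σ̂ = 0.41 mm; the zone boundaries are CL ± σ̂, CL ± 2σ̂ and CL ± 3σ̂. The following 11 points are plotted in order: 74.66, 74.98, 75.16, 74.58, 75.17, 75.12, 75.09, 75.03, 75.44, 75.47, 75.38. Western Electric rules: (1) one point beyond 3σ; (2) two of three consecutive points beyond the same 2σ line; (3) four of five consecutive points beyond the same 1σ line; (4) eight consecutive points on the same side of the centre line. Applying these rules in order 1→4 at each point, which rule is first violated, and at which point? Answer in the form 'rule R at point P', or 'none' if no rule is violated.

rule 4 at point 8

Zone of each point (C = within 1σ̂, B = 1σ̂–2σ̂, A = 2σ̂–3σ̂, * = beyond 3σ̂; sign = side of CL): 1:-B, 2:-C, 3:-C, 4:-B, 5:-C, 6:-C, 7:-C, 8:-C, 9:+C, 10:+C, 11:+C
Rule 4 (eight consecutive points on the same side of the centre line) is satisfied at point 8.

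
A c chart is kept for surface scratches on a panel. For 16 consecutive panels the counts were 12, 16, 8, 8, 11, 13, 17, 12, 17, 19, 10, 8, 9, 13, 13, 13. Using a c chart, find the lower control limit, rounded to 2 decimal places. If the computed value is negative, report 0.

1.86

c̄ = (12 + 16 + 8 + 8 + 11 + 13 + 17 + 12 + 17 + 19 + 10 + 8 + 9 + 13 + 13 + 13) / 16 = 199 / 16 = 12.4375
LCL = c̄ − 3√c̄ = 12.4375 − 3 × 3.5267 = 1.8574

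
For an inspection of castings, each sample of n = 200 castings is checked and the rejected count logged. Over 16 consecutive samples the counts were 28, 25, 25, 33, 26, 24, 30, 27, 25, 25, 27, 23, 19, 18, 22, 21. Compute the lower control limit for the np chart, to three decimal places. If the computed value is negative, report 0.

p̄ = Σdᵢ / (k·n) = 398 / (16 × 200) = 0.12437
LCL = np̄ − 3·√(np̄(1−p̄)) = 24.8750 − 3 × 4.6670 = 10.8739

10.874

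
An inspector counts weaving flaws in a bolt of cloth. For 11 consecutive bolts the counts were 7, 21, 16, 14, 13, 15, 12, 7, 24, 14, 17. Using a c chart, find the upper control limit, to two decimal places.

c̄ = (7 + 21 + 16 + 14 + 13 + 15 + 12 + 7 + 24 + 14 + 17) / 11 = 160 / 11 = 14.5455
UCL = c̄ + 3√c̄ = 14.5455 + 3 × √14.5455 = 14.5455 + 3 × 3.8139 = 25.9870

25.99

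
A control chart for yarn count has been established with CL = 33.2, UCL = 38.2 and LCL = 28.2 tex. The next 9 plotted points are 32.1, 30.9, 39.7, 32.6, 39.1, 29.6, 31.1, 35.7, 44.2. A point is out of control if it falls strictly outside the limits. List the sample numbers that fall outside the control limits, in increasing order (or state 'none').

Compare each point to [28.2, 38.2]: sample 3 = 39.7 > UCL; sample 5 = 39.1 > UCL; sample 9 = 44.2 > UCL.

3, 5, 9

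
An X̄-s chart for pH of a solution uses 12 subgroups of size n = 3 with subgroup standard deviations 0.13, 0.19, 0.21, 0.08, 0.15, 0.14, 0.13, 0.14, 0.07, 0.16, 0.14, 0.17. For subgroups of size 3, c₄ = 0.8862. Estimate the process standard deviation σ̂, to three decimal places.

s̄ = (0.13 + 0.19 + 0.21 + 0.08 + 0.15 + 0.14 + 0.13 + 0.14 + 0.07 + 0.16 + 0.14 + 0.17) / 12 = 0.1425
σ̂ = s̄ / c₄ = 0.1425 / 0.8862 = 0.1608

0.161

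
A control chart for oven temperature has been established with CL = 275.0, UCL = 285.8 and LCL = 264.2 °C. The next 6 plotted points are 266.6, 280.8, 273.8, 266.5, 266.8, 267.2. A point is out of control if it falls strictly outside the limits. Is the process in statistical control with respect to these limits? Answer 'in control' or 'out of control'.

in control

All 6 points lie within [264.2, 285.8].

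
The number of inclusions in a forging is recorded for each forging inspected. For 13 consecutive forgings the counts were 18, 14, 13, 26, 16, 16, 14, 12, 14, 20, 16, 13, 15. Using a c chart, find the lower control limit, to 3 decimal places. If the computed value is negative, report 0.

c̄ = (18 + 14 + 13 + 26 + 16 + 16 + 14 + 12 + 14 + 20 + 16 + 13 + 15) / 13 = 207 / 13 = 15.9231
LCL = c̄ − 3√c̄ = 15.9231 − 3 × 3.9904 = 3.9520

3.952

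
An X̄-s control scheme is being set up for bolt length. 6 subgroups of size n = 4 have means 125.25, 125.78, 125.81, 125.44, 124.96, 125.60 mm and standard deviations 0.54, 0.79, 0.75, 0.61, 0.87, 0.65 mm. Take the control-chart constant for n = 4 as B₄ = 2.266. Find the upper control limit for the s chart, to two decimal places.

1.59

s̄ = (0.54 + 0.79 + 0.75 + 0.61 + 0.87 + 0.65) / 6 = 0.7017
UCL_s = B₄·s̄ = 2.266 × 0.7017 = 1.5900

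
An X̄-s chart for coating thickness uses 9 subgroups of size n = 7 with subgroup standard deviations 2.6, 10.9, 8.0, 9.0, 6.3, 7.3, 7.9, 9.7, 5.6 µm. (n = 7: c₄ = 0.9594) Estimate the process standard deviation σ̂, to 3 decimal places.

s̄ = (2.6 + 10.9 + 8.0 + 9.0 + 6.3 + 7.3 + 7.9 + 9.7 + 5.6) / 9 = 7.4778
σ̂ = s̄ / c₄ = 7.4778 / 0.9594 = 7.7942

7.794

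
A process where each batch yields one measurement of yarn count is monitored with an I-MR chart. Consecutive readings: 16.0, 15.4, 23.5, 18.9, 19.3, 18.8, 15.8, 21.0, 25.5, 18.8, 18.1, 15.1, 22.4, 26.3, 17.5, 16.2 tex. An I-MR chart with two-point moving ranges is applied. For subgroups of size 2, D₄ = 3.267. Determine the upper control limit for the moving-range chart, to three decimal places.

Moving ranges: 0.6, 8.1, 4.6, 0.4, 0.5, 3.0, 5.2, 4.5, 6.7, 0.7, 3.0, 7.3, 3.9, 8.8, 1.3; M̄R̄ = 58.6000 / 15 = 3.9067
UCL_MR = D₄·M̄R̄ = 3.267 × 3.9067 = 12.7631

12.763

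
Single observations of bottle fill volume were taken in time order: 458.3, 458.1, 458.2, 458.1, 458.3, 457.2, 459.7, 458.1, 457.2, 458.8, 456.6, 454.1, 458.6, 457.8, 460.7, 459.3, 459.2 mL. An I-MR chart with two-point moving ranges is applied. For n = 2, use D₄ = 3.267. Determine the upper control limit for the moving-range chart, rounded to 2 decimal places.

4.64

Moving ranges: 0.2, 0.1, 0.1, 0.2, 1.1, 2.5, 1.6, 0.9, 1.6, 2.2, 2.5, 4.5, 0.8, 2.9, 1.4, 0.1; M̄R̄ = 22.7000 / 16 = 1.4187
UCL_MR = D₄·M̄R̄ = 3.267 × 1.4187 = 4.6351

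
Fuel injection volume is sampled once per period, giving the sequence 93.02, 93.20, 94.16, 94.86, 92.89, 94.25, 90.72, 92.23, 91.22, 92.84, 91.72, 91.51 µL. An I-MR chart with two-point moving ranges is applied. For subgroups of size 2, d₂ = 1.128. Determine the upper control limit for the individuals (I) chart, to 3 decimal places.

96.144

X̄ = (93.02 + 93.20 + 94.16 + 94.86 + 92.89 + 94.25 + 90.72 + 92.23 + 91.22 + 92.84 + 91.72 + 91.51) / 12 = 92.7183
Moving ranges: 0.18, 0.96, 0.70, 1.97, 1.36, 3.53, 1.51, 1.01, 1.62, 1.12, 0.21; M̄R̄ = 14.1700 / 11 = 1.2882
UCL = X̄ + 3·M̄R̄/d₂ = 92.7183 + 3 × 1.2882 / 1.128 = 96.1443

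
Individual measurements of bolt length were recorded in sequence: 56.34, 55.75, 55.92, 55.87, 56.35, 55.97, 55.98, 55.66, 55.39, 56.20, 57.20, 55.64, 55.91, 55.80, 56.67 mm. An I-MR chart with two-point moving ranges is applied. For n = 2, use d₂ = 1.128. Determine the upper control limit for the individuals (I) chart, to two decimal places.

57.35

X̄ = (56.34 + 55.75 + 55.92 + 55.87 + 56.35 + 55.97 + 55.98 + 55.66 + 55.39 + 56.20 + 57.20 + 55.64 + 55.91 + 55.80 + 56.67) / 15 = 56.0433
Moving ranges: 0.59, 0.17, 0.05, 0.48, 0.38, 0.01, 0.32, 0.27, 0.81, 1.00, 1.56, 0.27, 0.11, 0.87; M̄R̄ = 6.8900 / 14 = 0.4921
UCL = X̄ + 3·M̄R̄/d₂ = 56.0433 + 3 × 0.4921 / 1.128 = 57.3522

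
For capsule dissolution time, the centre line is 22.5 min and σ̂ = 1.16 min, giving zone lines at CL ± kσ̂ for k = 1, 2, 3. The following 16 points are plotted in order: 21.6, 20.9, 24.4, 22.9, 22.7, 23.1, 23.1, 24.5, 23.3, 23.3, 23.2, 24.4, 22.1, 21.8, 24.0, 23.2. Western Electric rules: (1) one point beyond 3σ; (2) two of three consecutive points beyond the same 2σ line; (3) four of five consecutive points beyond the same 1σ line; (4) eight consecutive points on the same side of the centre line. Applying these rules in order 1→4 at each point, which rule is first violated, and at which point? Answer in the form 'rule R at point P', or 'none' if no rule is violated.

rule 4 at point 10

Zone of each point (C = within 1σ̂, B = 1σ̂–2σ̂, A = 2σ̂–3σ̂, * = beyond 3σ̂; sign = side of CL): 1:-C, 2:-B, 3:+B, 4:+C, 5:+C, 6:+C, 7:+C, 8:+B, 9:+C, 10:+C, 11:+C, 12:+B, 13:-C, 14:-C, 15:+B, 16:+C
Rule 4 (eight consecutive points on the same side of the centre line) is satisfied at point 10.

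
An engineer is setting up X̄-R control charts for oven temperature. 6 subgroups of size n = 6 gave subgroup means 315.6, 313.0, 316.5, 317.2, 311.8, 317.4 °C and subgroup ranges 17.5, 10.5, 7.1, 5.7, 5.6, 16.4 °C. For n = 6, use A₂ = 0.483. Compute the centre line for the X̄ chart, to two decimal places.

X̄̄ = (315.6 + 313.0 + 316.5 + 317.2 + 311.8 + 317.4) / 6 = 1891.5000 / 6 = 315.2500
CL = X̄̄ = 315.2500

315.25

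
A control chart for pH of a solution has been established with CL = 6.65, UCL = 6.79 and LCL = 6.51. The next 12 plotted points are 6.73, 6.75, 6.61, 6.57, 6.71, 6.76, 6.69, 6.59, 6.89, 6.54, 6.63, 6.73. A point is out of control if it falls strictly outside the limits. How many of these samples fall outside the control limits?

Compare each point to [6.51, 6.79]: sample 9 = 6.89 > UCL.

1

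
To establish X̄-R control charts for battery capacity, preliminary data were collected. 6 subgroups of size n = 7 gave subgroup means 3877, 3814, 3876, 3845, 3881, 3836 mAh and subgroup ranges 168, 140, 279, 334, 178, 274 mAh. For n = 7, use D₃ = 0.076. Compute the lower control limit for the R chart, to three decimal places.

17.391

R̄ = (168 + 140 + 279 + 334 + 178 + 274) / 6 = 1373.0000 / 6 = 228.8333
LCL_R = D₃·R̄ = 0.076 × 228.8333 = 17.3913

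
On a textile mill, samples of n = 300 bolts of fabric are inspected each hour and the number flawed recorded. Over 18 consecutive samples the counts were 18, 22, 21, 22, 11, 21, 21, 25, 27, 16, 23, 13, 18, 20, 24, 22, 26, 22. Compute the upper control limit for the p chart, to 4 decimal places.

0.1128

p̄ = Σdᵢ / (k·n) = 372 / (18 × 300) = 0.06889
UCL = p̄ + 3·√(p̄(1−p̄)/n) = 0.06889 + 3 × √(0.06889×0.93111/300) = 0.06889 + 3 × 0.01462 = 0.11276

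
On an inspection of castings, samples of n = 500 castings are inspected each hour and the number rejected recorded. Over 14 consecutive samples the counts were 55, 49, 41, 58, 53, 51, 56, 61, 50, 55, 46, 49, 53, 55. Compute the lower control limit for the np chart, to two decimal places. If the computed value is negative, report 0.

p̄ = Σdᵢ / (k·n) = 732 / (14 × 500) = 0.10457
LCL = np̄ − 3·√(np̄(1−p̄)) = 52.2857 − 3 × 6.8424 = 31.7586

31.76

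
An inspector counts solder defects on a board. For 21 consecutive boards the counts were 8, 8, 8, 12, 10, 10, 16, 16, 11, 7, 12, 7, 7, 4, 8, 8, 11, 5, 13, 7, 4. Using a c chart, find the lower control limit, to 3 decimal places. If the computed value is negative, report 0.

0.072

c̄ = (8 + 8 + 8 + 12 + 10 + 10 + 16 + 16 + 11 + 7 + 12 + 7 + 7 + 4 + 8 + 8 + 11 + 5 + 13 + 7 + 4) / 21 = 192 / 21 = 9.1429
LCL = c̄ − 3√c̄ = 9.1429 − 3 × 3.0237 = 0.0717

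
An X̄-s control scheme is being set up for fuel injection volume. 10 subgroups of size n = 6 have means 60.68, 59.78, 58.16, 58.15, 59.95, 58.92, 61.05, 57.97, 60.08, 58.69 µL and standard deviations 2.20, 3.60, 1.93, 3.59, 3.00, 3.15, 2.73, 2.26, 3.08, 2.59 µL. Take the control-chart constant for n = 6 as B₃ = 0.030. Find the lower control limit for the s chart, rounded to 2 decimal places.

0.08

s̄ = (2.20 + 3.60 + 1.93 + 3.59 + 3.00 + 3.15 + 2.73 + 2.26 + 3.08 + 2.59) / 10 = 2.8130
LCL_s = B₃·s̄ = 0.030 × 2.8130 = 0.0844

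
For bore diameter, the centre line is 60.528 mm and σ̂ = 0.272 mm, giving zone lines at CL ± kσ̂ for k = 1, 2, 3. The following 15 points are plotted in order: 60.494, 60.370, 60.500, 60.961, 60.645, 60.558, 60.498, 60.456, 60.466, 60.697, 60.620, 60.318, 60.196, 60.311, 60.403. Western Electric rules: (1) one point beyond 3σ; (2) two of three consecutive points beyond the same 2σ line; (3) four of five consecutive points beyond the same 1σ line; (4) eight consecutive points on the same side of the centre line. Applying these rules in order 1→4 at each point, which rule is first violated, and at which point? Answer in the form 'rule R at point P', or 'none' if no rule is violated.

none

Zone of each point (C = within 1σ̂, B = 1σ̂–2σ̂, A = 2σ̂–3σ̂, * = beyond 3σ̂; sign = side of CL): 1:-C, 2:-C, 3:-C, 4:+B, 5:+C, 6:+C, 7:-C, 8:-C, 9:-C, 10:+C, 11:+C, 12:-C, 13:-B, 14:-C, 15:-C
No rule fires across all 15 points.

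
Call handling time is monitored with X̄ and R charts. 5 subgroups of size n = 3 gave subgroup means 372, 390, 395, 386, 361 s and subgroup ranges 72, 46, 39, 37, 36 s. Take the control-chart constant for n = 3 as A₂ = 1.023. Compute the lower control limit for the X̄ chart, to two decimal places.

333.74

X̄̄ = (372 + 390 + 395 + 386 + 361) / 5 = 1904.0000 / 5 = 380.8000
R̄ = (72 + 46 + 39 + 37 + 36) / 5 = 230.0000 / 5 = 46.0000
LCL = X̄̄ − A₂·R̄ = 380.8000 − 1.023 × 46.0000 = 333.7420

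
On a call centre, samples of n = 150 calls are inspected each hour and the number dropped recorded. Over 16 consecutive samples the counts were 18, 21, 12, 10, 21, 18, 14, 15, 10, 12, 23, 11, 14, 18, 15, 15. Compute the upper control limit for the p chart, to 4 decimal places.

p̄ = Σdᵢ / (k·n) = 247 / (16 × 150) = 0.10292
UCL = p̄ + 3·√(p̄(1−p̄)/n) = 0.10292 + 3 × √(0.10292×0.89708/150) = 0.10292 + 3 × 0.02481 = 0.17734

0.1773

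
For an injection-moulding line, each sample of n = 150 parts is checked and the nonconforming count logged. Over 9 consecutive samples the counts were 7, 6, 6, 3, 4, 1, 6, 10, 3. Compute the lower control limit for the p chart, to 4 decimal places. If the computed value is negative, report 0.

0.0000

p̄ = Σdᵢ / (k·n) = 46 / (9 × 150) = 0.03407
LCL = p̄ − 3·√(p̄(1−p̄)/n) = 0.03407 − 3 × 0.01481 = -0.01036 → 0 (negative, so LCL = 0)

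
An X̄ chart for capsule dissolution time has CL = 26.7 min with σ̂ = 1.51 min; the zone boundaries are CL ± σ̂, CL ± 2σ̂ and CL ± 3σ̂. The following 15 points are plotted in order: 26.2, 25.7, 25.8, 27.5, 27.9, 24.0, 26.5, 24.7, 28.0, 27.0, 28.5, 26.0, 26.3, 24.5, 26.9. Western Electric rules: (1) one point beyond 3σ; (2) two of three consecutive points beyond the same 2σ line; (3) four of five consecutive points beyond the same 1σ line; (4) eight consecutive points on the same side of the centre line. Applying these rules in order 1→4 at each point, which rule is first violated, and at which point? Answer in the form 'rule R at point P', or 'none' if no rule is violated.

none

Zone of each point (C = within 1σ̂, B = 1σ̂–2σ̂, A = 2σ̂–3σ̂, * = beyond 3σ̂; sign = side of CL): 1:-C, 2:-C, 3:-C, 4:+C, 5:+C, 6:-B, 7:-C, 8:-B, 9:+C, 10:+C, 11:+B, 12:-C, 13:-C, 14:-B, 15:+C
No rule fires across all 15 points.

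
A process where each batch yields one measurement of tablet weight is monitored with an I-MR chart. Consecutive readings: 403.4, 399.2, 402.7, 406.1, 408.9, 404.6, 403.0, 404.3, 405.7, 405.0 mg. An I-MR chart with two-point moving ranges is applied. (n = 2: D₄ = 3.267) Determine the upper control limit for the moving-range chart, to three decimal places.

8.422

Moving ranges: 4.2, 3.5, 3.4, 2.8, 4.3, 1.6, 1.3, 1.4, 0.7; M̄R̄ = 23.2000 / 9 = 2.5778
UCL_MR = D₄·M̄R̄ = 3.267 × 2.5778 = 8.4216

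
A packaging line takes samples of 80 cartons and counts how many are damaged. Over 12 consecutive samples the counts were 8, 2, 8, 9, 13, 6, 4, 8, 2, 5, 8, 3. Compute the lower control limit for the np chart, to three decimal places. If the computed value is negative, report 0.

p̄ = Σdᵢ / (k·n) = 76 / (12 × 80) = 0.07917
LCL = np̄ − 3·√(np̄(1−p̄)) = 6.3333 − 3 × 2.4149 = -0.9115 → 0 (negative, so LCL = 0)

0.000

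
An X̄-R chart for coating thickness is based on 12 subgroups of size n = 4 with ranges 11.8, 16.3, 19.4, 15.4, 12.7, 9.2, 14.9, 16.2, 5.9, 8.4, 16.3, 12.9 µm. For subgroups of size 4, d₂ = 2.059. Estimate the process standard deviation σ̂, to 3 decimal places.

6.451

R̄ = (11.8 + 16.3 + 19.4 + 15.4 + 12.7 + 9.2 + 14.9 + 16.2 + 5.9 + 8.4 + 16.3 + 12.9) / 12 = 13.2833
σ̂ = R̄ / d₂ = 13.2833 / 2.059 = 6.4514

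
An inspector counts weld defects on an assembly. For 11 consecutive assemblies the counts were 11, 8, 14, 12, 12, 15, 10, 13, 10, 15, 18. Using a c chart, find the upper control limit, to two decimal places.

23.17

c̄ = (11 + 8 + 14 + 12 + 12 + 15 + 10 + 13 + 10 + 15 + 18) / 11 = 138 / 11 = 12.5455
UCL = c̄ + 3√c̄ = 12.5455 + 3 × √12.5455 = 12.5455 + 3 × 3.5420 = 23.1713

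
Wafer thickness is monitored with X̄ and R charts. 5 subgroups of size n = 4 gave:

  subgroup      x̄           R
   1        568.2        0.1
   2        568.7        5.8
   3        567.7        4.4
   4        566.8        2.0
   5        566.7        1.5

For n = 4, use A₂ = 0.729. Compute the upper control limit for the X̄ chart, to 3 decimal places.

569.632

X̄̄ = (568.2 + 568.7 + 567.7 + 566.8 + 566.7) / 5 = 2838.1000 / 5 = 567.6200
R̄ = (0.1 + 5.8 + 4.4 + 2.0 + 1.5) / 5 = 13.8000 / 5 = 2.7600
UCL = X̄̄ + A₂·R̄ = 567.6200 + 0.729 × 2.7600 = 569.6320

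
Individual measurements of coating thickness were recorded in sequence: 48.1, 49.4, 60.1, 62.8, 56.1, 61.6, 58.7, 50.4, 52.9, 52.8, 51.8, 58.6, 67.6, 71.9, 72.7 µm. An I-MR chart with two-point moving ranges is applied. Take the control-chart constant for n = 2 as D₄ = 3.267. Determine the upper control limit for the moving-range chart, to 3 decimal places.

Moving ranges: 1.3, 10.7, 2.7, 6.7, 5.5, 2.9, 8.3, 2.5, 0.1, 1.0, 6.8, 9.0, 4.3, 0.8; M̄R̄ = 62.6000 / 14 = 4.4714
UCL_MR = D₄·M̄R̄ = 3.267 × 4.4714 = 14.6082

14.608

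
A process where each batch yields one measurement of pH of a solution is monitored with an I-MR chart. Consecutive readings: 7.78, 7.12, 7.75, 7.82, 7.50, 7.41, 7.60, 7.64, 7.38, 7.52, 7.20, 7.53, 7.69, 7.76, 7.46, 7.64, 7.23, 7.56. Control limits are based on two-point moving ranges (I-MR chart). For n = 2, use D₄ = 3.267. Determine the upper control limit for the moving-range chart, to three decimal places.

0.865

Moving ranges: 0.66, 0.63, 0.07, 0.32, 0.09, 0.19, 0.04, 0.26, 0.14, 0.32, 0.33, 0.16, 0.07, 0.30, 0.18, 0.41, 0.33; M̄R̄ = 4.5000 / 17 = 0.2647
UCL_MR = D₄·M̄R̄ = 3.267 × 0.2647 = 0.8648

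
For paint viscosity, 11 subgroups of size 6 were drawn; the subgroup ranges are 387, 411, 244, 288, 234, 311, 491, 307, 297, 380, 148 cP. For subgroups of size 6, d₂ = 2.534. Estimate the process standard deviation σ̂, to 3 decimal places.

125.493

R̄ = (387 + 411 + 244 + 288 + 234 + 311 + 491 + 307 + 297 + 380 + 148) / 11 = 318.0000
σ̂ = R̄ / d₂ = 318.0000 / 2.534 = 125.4933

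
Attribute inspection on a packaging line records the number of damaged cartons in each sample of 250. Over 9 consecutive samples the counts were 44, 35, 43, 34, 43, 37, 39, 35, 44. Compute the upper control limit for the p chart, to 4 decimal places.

0.2264

p̄ = Σdᵢ / (k·n) = 354 / (9 × 250) = 0.15733
UCL = p̄ + 3·√(p̄(1−p̄)/n) = 0.15733 + 3 × √(0.15733×0.84267/250) = 0.15733 + 3 × 0.02303 = 0.22642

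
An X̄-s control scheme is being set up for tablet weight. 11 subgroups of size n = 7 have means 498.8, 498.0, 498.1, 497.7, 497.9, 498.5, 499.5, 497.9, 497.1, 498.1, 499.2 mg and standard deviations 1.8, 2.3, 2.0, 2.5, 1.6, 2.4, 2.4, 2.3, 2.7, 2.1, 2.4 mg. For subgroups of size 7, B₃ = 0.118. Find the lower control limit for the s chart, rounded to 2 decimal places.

s̄ = (1.8 + 2.3 + 2.0 + 2.5 + 1.6 + 2.4 + 2.4 + 2.3 + 2.7 + 2.1 + 2.4) / 11 = 2.2273
LCL_s = B₃·s̄ = 0.118 × 2.2273 = 0.2628

0.26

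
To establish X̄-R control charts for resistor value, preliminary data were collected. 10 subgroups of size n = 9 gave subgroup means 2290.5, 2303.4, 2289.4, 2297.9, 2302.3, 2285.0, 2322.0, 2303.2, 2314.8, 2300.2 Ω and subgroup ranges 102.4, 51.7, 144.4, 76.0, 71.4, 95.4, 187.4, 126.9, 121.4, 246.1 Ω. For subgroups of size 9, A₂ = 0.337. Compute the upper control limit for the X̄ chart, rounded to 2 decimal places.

X̄̄ = (2290.5 + 2303.4 + 2289.4 + 2297.9 + 2302.3 + 2285.0 + 2322.0 + 2303.2 + 2314.8 + 2300.2) / 10 = 23008.7000 / 10 = 2300.8700
R̄ = (102.4 + 51.7 + 144.4 + 76.0 + 71.4 + 95.4 + 187.4 + 126.9 + 121.4 + 246.1) / 10 = 1223.1000 / 10 = 122.3100
UCL = X̄̄ + A₂·R̄ = 2300.8700 + 0.337 × 122.3100 = 2342.0885

2342.09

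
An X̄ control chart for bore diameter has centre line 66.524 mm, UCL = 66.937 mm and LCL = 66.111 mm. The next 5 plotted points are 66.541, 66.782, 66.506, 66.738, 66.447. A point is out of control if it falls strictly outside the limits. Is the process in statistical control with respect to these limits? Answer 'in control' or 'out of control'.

in control

All 5 points lie within [66.111, 66.937].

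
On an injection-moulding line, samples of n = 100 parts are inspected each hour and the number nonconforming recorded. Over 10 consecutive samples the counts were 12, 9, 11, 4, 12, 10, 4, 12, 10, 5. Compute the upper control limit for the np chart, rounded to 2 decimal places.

p̄ = Σdᵢ / (k·n) = 89 / (10 × 100) = 0.08900
UCL = np̄ + 3·√(np̄(1−p̄)) = 8.9000 + 3 × √(8.9000×0.91100) = 8.9000 + 3 × 2.8474 = 17.4423

17.44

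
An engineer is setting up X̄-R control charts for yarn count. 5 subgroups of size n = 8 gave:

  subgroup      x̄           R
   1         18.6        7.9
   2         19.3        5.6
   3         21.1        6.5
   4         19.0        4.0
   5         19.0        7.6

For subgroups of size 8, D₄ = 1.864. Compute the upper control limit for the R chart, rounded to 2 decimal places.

R̄ = (7.9 + 5.6 + 6.5 + 4.0 + 7.6) / 5 = 31.6000 / 5 = 6.3200
UCL_R = D₄·R̄ = 1.864 × 6.3200 = 11.7805

11.78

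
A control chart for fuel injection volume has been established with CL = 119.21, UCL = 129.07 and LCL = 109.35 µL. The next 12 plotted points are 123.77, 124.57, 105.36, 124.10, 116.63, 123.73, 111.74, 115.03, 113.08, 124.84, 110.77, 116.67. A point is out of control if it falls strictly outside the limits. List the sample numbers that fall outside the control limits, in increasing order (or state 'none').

Compare each point to [109.35, 129.07]: sample 3 = 105.36 < LCL.

3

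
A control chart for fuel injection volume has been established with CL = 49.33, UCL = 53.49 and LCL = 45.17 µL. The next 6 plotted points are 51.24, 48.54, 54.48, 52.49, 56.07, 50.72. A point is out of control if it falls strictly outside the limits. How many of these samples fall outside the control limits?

Compare each point to [45.17, 53.49]: sample 3 = 54.48 > UCL; sample 5 = 56.07 > UCL.

2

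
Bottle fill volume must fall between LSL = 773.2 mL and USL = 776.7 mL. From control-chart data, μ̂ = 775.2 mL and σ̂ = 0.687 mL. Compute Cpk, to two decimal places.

0.73

Cpu = (USL − μ̂) / (3σ̂) = (776.7 − 775.2) / (3 × 0.687) = 0.7278; Cpl = (μ̂ − LSL) / (3σ̂) = (775.2 − 773.2) / (3 × 0.687) = 0.9704; Cpk = min(Cpu, Cpl) = 0.7278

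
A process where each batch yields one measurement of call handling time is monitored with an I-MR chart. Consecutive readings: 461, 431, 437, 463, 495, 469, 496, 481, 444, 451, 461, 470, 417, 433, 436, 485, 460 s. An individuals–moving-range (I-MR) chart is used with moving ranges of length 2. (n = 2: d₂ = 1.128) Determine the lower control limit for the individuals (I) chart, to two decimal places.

X̄ = (461 + 431 + 437 + 463 + 495 + 469 + 496 + 481 + 444 + 451 + 461 + 470 + 417 + 433 + 436 + 485 + 460) / 17 = 458.2353
Moving ranges: 30, 6, 26, 32, 26, 27, 15, 37, 7, 10, 9, 53, 16, 3, 49, 25; M̄R̄ = 371.0000 / 16 = 23.1875
LCL = X̄ − 3·M̄R̄/d₂ = 458.2353 − 3 × 23.1875 / 1.128 = 396.5664

396.57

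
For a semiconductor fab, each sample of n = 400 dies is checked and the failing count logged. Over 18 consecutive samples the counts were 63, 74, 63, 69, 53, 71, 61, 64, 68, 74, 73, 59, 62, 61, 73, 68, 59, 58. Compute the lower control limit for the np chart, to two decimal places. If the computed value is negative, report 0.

43.01

p̄ = Σdᵢ / (k·n) = 1173 / (18 × 400) = 0.16292
LCL = np̄ − 3·√(np̄(1−p̄)) = 65.1667 − 3 × 7.3858 = 43.0093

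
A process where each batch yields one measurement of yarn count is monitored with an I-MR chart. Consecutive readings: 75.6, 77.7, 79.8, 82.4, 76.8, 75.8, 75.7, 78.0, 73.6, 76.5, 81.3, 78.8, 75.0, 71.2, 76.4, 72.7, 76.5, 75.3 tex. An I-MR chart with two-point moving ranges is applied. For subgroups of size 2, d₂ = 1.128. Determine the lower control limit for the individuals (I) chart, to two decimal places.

X̄ = (75.6 + 77.7 + 79.8 + 82.4 + 76.8 + 75.8 + 75.7 + 78.0 + 73.6 + 76.5 + 81.3 + 78.8 + 75.0 + 71.2 + 76.4 + 72.7 + 76.5 + 75.3) / 18 = 76.6167
Moving ranges: 2.1, 2.1, 2.6, 5.6, 1.0, 0.1, 2.3, 4.4, 2.9, 4.8, 2.5, 3.8, 3.8, 5.2, 3.7, 3.8, 1.2; M̄R̄ = 51.9000 / 17 = 3.0529
LCL = X̄ − 3·M̄R̄/d₂ = 76.6167 − 3 × 3.0529 / 1.128 = 68.4971

68.50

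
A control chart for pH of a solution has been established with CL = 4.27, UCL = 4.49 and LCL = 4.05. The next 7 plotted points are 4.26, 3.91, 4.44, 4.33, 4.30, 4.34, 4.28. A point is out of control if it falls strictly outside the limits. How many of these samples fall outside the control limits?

1

Compare each point to [4.05, 4.49]: sample 2 = 3.91 < LCL.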